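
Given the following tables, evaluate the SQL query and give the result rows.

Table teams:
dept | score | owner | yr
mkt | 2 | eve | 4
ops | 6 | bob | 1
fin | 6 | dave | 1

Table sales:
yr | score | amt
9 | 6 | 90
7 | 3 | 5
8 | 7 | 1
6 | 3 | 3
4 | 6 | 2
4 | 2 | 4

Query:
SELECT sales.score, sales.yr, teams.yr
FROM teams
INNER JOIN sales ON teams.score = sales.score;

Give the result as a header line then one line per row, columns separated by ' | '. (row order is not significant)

After JOIN sales (5 rows):
teams.dept | teams.score | teams.owner | teams.yr | sales.yr | sales.score | sales.amt
mkt | 2 | eve | 4 | 4 | 2 | 4
ops | 6 | bob | 1 | 9 | 6 | 90
ops | 6 | bob | 1 | 4 | 6 | 2
fin | 6 | dave | 1 | 9 | 6 | 90
fin | 6 | dave | 1 | 4 | 6 | 2
After SELECT (5 rows):
sales.score | sales.yr | teams.yr
2 | 4 | 4
6 | 9 | 1
6 | 4 | 1
6 | 9 | 1
6 | 4 | 1

== RESULT ==
sales.score | sales.yr | teams.yr
2 | 4 | 4
6 | 9 | 1
6 | 4 | 1
6 | 9 | 1
6 | 4 | 1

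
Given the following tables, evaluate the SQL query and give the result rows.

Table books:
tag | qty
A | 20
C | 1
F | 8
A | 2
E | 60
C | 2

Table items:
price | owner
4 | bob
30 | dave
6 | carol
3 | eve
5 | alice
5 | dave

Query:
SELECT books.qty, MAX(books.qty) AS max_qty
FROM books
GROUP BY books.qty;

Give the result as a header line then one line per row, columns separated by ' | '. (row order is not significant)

== RESULT ==
books.qty | max_qty
20 | 20
1 | 1
8 | 8
2 | 2
60 | 60

Derivation:
After GROUP BY (5 rows):
books.qty | max_qty
20 | 20
1 | 1
8 | 8
2 | 2
60 | 60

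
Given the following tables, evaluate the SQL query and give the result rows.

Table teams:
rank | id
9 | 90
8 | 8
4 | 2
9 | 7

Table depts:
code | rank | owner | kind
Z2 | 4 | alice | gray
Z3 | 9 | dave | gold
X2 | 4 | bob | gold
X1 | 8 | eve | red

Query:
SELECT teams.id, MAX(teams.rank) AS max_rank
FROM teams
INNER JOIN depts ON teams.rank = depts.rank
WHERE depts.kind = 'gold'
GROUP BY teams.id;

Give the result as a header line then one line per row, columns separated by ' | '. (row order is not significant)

== RESULT ==
teams.id | max_rank
90 | 9
2 | 4
7 | 9

Derivation:
After JOIN depts (5 rows):
teams.rank | teams.id | depts.code | depts.rank | depts.owner | depts.kind
9 | 90 | Z3 | 9 | dave | gold
8 | 8 | X1 | 8 | eve | red
4 | 2 | Z2 | 4 | alice | gray
4 | 2 | X2 | 4 | bob | gold
9 | 7 | Z3 | 9 | dave | gold
After WHERE (3 rows):
teams.rank | teams.id | depts.code | depts.rank | depts.owner | depts.kind
9 | 90 | Z3 | 9 | dave | gold
4 | 2 | X2 | 4 | bob | gold
9 | 7 | Z3 | 9 | dave | gold
After GROUP BY (3 rows):
teams.id | max_rank
90 | 9
2 | 4
7 | 9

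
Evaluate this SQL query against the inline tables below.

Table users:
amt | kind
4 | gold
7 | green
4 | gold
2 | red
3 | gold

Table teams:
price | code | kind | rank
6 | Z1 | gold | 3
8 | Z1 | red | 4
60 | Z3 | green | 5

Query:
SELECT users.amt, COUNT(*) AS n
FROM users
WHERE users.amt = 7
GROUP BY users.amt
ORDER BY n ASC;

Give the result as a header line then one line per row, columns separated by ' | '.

After WHERE (1 rows):
users.amt | users.kind
7 | green
After GROUP BY (1 rows):
users.amt | n
7 | 1
After ORDER BY (1 rows):
users.amt | n
7 | 1

== RESULT ==
users.amt | n
7 | 1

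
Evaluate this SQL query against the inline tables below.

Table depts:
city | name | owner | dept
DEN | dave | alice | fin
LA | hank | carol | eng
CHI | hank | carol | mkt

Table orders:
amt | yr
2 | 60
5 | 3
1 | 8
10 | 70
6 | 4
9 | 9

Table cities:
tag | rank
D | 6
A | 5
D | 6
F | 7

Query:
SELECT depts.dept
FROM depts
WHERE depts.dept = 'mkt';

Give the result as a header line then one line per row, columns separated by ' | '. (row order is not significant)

== RESULT ==
depts.dept
mkt

Derivation:
After WHERE (1 rows):
depts.city | depts.name | depts.owner | depts.dept
CHI | hank | carol | mkt
After SELECT (1 rows):
depts.dept
mkt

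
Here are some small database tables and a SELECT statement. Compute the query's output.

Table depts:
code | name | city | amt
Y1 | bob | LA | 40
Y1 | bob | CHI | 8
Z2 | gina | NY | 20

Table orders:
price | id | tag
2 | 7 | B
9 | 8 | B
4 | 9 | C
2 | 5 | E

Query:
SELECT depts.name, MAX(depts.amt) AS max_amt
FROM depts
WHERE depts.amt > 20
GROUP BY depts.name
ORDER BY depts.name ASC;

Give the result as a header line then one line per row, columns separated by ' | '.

== RESULT ==
depts.name | max_amt
bob | 40

Derivation:
After WHERE (1 rows):
depts.code | depts.name | depts.city | depts.amt
Y1 | bob | LA | 40
After GROUP BY (1 rows):
depts.name | max_amt
bob | 40
After ORDER BY (1 rows):
depts.name | max_amt
bob | 40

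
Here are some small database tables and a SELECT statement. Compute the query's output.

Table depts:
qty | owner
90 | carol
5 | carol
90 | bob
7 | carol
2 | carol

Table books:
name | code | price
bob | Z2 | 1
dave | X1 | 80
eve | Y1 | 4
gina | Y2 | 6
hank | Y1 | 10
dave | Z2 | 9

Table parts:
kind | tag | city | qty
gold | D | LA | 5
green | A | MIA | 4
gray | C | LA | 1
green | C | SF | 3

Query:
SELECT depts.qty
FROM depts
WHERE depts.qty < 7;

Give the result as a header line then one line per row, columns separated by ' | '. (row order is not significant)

== RESULT ==
depts.qty
5
2

Derivation:
After WHERE (2 rows):
depts.qty | depts.owner
5 | carol
2 | carol
After SELECT (2 rows):
depts.qty
5
2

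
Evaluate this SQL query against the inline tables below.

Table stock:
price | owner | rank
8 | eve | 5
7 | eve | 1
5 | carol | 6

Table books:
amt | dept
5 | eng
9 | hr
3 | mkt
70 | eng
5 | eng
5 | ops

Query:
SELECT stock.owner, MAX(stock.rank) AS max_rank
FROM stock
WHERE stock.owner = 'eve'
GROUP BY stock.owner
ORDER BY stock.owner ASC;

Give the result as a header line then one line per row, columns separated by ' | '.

== RESULT ==
stock.owner | max_rank
eve | 5

Derivation:
After WHERE (2 rows):
stock.price | stock.owner | stock.rank
8 | eve | 5
7 | eve | 1
After GROUP BY (1 rows):
stock.owner | max_rank
eve | 5
After ORDER BY (1 rows):
stock.owner | max_rank
eve | 5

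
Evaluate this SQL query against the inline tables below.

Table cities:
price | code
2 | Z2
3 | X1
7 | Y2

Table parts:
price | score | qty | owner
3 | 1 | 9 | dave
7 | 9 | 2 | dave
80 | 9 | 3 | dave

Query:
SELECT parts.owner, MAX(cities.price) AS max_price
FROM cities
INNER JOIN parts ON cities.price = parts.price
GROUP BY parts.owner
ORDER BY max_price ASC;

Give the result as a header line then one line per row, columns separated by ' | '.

== RESULT ==
parts.owner | max_price
dave | 7

Derivation:
After JOIN parts (2 rows):
cities.price | cities.code | parts.price | parts.score | parts.qty | parts.owner
3 | X1 | 3 | 1 | 9 | dave
7 | Y2 | 7 | 9 | 2 | dave
After GROUP BY (1 rows):
parts.owner | max_price
dave | 7
After ORDER BY (1 rows):
parts.owner | max_price
dave | 7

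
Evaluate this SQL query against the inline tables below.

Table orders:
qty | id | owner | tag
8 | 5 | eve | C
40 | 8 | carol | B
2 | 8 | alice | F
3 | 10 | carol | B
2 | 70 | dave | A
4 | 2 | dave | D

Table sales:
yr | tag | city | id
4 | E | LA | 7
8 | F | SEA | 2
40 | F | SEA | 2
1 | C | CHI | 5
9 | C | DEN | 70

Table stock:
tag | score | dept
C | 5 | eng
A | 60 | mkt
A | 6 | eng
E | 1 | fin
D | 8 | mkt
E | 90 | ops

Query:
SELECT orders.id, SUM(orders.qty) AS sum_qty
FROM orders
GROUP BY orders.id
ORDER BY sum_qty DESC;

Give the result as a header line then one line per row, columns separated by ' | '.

After GROUP BY (5 rows):
orders.id | sum_qty
5 | 8
8 | 42
10 | 3
70 | 2
2 | 4
After ORDER BY (5 rows):
orders.id | sum_qty
8 | 42
5 | 8
2 | 4
10 | 3
70 | 2

== RESULT ==
orders.id | sum_qty
8 | 42
5 | 8
2 | 4
10 | 3
70 | 2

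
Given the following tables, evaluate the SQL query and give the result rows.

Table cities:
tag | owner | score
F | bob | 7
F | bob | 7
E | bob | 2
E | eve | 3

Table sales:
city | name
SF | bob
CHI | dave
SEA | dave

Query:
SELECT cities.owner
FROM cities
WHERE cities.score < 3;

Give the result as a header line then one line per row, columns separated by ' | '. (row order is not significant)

After WHERE (1 rows):
cities.tag | cities.owner | cities.score
E | bob | 2
After SELECT (1 rows):
cities.owner
bob

== RESULT ==
cities.owner
bob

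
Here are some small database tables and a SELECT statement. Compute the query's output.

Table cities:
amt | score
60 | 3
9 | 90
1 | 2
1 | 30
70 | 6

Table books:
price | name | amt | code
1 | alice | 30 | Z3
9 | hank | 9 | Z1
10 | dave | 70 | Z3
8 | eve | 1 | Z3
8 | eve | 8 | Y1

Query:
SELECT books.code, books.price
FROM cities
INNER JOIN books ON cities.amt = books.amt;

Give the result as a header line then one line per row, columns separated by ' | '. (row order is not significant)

After JOIN books (4 rows):
cities.amt | cities.score | books.price | books.name | books.amt | books.code
9 | 90 | 9 | hank | 9 | Z1
1 | 2 | 8 | eve | 1 | Z3
1 | 30 | 8 | eve | 1 | Z3
70 | 6 | 10 | dave | 70 | Z3
After SELECT (4 rows):
books.code | books.price
Z1 | 9
Z3 | 8
Z3 | 8
Z3 | 10

== RESULT ==
books.code | books.price
Z1 | 9
Z3 | 8
Z3 | 8
Z3 | 10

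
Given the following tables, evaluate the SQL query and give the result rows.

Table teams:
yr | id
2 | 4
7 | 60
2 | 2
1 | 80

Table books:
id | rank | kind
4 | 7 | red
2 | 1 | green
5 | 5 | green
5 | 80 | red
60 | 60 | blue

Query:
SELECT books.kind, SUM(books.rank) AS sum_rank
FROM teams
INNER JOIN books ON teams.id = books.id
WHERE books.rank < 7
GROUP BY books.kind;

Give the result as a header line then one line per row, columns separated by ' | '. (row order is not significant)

== RESULT ==
books.kind | sum_rank
green | 1

Derivation:
After JOIN books (3 rows):
teams.yr | teams.id | books.id | books.rank | books.kind
2 | 4 | 4 | 7 | red
7 | 60 | 60 | 60 | blue
2 | 2 | 2 | 1 | green
After WHERE (1 rows):
teams.yr | teams.id | books.id | books.rank | books.kind
2 | 2 | 2 | 1 | green
After GROUP BY (1 rows):
books.kind | sum_rank
green | 1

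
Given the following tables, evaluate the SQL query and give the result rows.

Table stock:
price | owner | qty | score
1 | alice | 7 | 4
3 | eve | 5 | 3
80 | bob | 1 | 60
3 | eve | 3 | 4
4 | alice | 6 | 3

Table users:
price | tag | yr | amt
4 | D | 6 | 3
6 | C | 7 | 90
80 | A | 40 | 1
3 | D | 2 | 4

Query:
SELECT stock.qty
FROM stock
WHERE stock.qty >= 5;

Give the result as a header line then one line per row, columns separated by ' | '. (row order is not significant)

After WHERE (3 rows):
stock.price | stock.owner | stock.qty | stock.score
1 | alice | 7 | 4
3 | eve | 5 | 3
4 | alice | 6 | 3
After SELECT (3 rows):
stock.qty
7
5
6

== RESULT ==
stock.qty
7
5
6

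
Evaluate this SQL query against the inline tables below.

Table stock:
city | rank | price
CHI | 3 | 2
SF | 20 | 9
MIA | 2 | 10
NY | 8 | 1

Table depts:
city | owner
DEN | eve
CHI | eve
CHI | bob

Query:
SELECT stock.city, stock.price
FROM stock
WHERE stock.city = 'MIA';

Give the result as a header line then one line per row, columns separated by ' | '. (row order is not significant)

== RESULT ==
stock.city | stock.price
MIA | 10

Derivation:
After WHERE (1 rows):
stock.city | stock.rank | stock.price
MIA | 2 | 10
After SELECT (1 rows):
stock.city | stock.price
MIA | 10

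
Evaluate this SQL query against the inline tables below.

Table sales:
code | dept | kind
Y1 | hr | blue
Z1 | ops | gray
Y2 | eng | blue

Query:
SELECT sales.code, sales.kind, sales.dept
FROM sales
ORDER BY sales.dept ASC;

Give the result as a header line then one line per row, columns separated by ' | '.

== RESULT ==
sales.code | sales.kind | sales.dept
Y2 | blue | eng
Y1 | blue | hr
Z1 | gray | ops

Derivation:
After SELECT (3 rows):
sales.code | sales.kind | sales.dept
Y1 | blue | hr
Z1 | gray | ops
Y2 | blue | eng
After ORDER BY (3 rows):
sales.code | sales.kind | sales.dept
Y2 | blue | eng
Y1 | blue | hr
Z1 | gray | ops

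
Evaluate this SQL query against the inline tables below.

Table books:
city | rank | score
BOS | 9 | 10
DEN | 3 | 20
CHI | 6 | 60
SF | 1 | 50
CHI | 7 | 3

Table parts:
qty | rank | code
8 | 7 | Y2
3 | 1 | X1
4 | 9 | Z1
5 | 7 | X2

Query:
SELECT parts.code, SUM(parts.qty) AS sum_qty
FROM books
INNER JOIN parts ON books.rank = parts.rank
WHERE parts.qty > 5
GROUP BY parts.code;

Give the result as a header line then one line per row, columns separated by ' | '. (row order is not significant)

== RESULT ==
parts.code | sum_qty
Y2 | 8

Derivation:
After JOIN parts (4 rows):
books.city | books.rank | books.score | parts.qty | parts.rank | parts.code
BOS | 9 | 10 | 4 | 9 | Z1
SF | 1 | 50 | 3 | 1 | X1
CHI | 7 | 3 | 8 | 7 | Y2
CHI | 7 | 3 | 5 | 7 | X2
After WHERE (1 rows):
books.city | books.rank | books.score | parts.qty | parts.rank | parts.code
CHI | 7 | 3 | 8 | 7 | Y2
After GROUP BY (1 rows):
parts.code | sum_qty
Y2 | 8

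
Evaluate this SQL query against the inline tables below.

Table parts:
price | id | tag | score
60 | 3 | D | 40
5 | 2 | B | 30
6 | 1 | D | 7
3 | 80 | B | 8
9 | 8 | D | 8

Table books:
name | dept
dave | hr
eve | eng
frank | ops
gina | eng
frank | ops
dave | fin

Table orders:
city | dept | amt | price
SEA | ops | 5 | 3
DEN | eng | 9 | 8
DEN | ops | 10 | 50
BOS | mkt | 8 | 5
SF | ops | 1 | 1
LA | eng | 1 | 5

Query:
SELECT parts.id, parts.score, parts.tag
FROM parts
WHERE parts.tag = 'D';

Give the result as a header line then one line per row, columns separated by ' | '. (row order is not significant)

After WHERE (3 rows):
parts.price | parts.id | parts.tag | parts.score
60 | 3 | D | 40
6 | 1 | D | 7
9 | 8 | D | 8
After SELECT (3 rows):
parts.id | parts.score | parts.tag
3 | 40 | D
1 | 7 | D
8 | 8 | D

== RESULT ==
parts.id | parts.score | parts.tag
3 | 40 | D
1 | 7 | D
8 | 8 | D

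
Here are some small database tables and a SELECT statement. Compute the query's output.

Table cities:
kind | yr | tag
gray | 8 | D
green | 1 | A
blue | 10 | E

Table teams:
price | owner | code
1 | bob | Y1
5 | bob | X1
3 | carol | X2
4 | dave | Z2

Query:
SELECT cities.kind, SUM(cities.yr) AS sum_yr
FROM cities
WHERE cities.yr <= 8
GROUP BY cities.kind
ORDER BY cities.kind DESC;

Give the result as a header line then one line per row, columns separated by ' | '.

== RESULT ==
cities.kind | sum_yr
green | 1
gray | 8

Derivation:
After WHERE (2 rows):
cities.kind | cities.yr | cities.tag
gray | 8 | D
green | 1 | A
After GROUP BY (2 rows):
cities.kind | sum_yr
gray | 8
green | 1
After ORDER BY (2 rows):
cities.kind | sum_yr
green | 1
gray | 8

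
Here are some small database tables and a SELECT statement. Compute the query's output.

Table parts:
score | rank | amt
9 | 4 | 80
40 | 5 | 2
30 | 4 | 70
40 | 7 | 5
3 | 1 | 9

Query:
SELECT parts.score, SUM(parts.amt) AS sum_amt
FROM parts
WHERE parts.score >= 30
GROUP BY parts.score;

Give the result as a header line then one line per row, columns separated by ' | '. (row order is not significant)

== RESULT ==
parts.score | sum_amt
40 | 7
30 | 70

Derivation:
After WHERE (3 rows):
parts.score | parts.rank | parts.amt
40 | 5 | 2
30 | 4 | 70
40 | 7 | 5
After GROUP BY (2 rows):
parts.score | sum_amt
40 | 7
30 | 70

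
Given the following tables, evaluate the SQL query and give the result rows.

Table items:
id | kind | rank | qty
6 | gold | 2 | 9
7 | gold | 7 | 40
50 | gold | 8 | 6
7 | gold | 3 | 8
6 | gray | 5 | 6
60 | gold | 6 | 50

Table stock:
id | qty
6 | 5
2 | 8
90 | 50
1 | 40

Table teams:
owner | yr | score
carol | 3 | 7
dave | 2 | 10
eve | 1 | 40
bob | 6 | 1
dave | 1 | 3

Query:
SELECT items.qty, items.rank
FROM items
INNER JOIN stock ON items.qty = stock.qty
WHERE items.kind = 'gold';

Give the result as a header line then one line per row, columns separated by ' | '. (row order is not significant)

== RESULT ==
items.qty | items.rank
40 | 7
8 | 3
50 | 6

Derivation:
After JOIN stock (3 rows):
items.id | items.kind | items.rank | items.qty | stock.id | stock.qty
7 | gold | 7 | 40 | 1 | 40
7 | gold | 3 | 8 | 2 | 8
60 | gold | 6 | 50 | 90 | 50
After WHERE (3 rows):
items.id | items.kind | items.rank | items.qty | stock.id | stock.qty
7 | gold | 7 | 40 | 1 | 40
7 | gold | 3 | 8 | 2 | 8
60 | gold | 6 | 50 | 90 | 50
After SELECT (3 rows):
items.qty | items.rank
40 | 7
8 | 3
50 | 6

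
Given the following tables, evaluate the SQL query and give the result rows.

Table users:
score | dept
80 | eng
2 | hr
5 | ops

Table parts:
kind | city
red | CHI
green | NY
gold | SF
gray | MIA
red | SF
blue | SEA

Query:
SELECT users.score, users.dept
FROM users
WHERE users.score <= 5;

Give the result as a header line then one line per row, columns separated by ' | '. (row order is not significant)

== RESULT ==
users.score | users.dept
2 | hr
5 | ops

Derivation:
After WHERE (2 rows):
users.score | users.dept
2 | hr
5 | ops
After SELECT (2 rows):
users.score | users.dept
2 | hr
5 | ops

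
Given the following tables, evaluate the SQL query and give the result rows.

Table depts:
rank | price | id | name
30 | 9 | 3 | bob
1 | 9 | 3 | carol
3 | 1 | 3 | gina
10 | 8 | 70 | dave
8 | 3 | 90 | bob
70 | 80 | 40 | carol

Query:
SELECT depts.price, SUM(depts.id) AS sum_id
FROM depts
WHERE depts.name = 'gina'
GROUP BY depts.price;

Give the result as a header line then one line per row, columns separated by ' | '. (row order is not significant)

After WHERE (1 rows):
depts.rank | depts.price | depts.id | depts.name
3 | 1 | 3 | gina
After GROUP BY (1 rows):
depts.price | sum_id
1 | 3

== RESULT ==
depts.price | sum_id
1 | 3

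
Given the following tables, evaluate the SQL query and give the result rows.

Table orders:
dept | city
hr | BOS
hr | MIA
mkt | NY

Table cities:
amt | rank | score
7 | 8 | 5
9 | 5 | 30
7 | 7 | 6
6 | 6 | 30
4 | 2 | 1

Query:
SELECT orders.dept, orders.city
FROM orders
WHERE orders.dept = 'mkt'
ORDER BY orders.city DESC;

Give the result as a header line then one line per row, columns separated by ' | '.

== RESULT ==
orders.dept | orders.city
mkt | NY

Derivation:
After WHERE (1 rows):
orders.dept | orders.city
mkt | NY
After SELECT (1 rows):
orders.dept | orders.city
mkt | NY
After ORDER BY (1 rows):
orders.dept | orders.city
mkt | NY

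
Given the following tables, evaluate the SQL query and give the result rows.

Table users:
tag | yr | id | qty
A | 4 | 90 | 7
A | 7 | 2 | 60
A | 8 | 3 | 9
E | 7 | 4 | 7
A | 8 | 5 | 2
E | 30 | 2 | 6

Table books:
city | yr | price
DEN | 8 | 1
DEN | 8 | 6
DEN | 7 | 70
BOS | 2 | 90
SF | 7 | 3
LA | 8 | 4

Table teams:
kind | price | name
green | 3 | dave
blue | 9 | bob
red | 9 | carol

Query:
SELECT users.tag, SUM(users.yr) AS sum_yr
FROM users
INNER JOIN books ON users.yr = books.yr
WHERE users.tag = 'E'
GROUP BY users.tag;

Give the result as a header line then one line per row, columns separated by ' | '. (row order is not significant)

== RESULT ==
users.tag | sum_yr
E | 14

Derivation:
After JOIN books (10 rows):
users.tag | users.yr | users.id | users.qty | books.city | books.yr | books.price
A | 7 | 2 | 60 | DEN | 7 | 70
A | 7 | 2 | 60 | SF | 7 | 3
A | 8 | 3 | 9 | DEN | 8 | 1
A | 8 | 3 | 9 | DEN | 8 | 6
A | 8 | 3 | 9 | LA | 8 | 4
E | 7 | 4 | 7 | DEN | 7 | 70
E | 7 | 4 | 7 | SF | 7 | 3
A | 8 | 5 | 2 | DEN | 8 | 1
A | 8 | 5 | 2 | DEN | 8 | 6
A | 8 | 5 | 2 | LA | 8 | 4
After WHERE (2 rows):
users.tag | users.yr | users.id | users.qty | books.city | books.yr | books.price
E | 7 | 4 | 7 | DEN | 7 | 70
E | 7 | 4 | 7 | SF | 7 | 3
After GROUP BY (1 rows):
users.tag | sum_yr
E | 14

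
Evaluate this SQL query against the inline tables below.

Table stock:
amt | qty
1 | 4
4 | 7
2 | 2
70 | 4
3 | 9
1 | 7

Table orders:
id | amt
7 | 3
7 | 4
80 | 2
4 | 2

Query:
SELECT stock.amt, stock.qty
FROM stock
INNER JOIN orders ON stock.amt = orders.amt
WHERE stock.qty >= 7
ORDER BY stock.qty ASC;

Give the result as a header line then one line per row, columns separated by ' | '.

== RESULT ==
stock.amt | stock.qty
4 | 7
3 | 9

Derivation:
After JOIN orders (4 rows):
stock.amt | stock.qty | orders.id | orders.amt
4 | 7 | 7 | 4
2 | 2 | 80 | 2
2 | 2 | 4 | 2
3 | 9 | 7 | 3
After WHERE (2 rows):
stock.amt | stock.qty | orders.id | orders.amt
4 | 7 | 7 | 4
3 | 9 | 7 | 3
After SELECT (2 rows):
stock.amt | stock.qty
4 | 7
3 | 9
After ORDER BY (2 rows):
stock.amt | stock.qty
4 | 7
3 | 9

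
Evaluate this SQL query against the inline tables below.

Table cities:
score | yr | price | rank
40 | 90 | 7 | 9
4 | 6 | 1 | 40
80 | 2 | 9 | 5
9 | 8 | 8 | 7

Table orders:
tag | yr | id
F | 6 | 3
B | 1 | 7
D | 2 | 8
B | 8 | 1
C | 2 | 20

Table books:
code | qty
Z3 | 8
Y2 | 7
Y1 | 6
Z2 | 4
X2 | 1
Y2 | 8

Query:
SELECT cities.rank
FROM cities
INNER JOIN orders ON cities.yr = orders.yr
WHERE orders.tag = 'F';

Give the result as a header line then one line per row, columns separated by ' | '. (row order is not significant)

After JOIN orders (4 rows):
cities.score | cities.yr | cities.price | cities.rank | orders.tag | orders.yr | orders.id
4 | 6 | 1 | 40 | F | 6 | 3
80 | 2 | 9 | 5 | D | 2 | 8
80 | 2 | 9 | 5 | C | 2 | 20
9 | 8 | 8 | 7 | B | 8 | 1
After WHERE (1 rows):
cities.score | cities.yr | cities.price | cities.rank | orders.tag | orders.yr | orders.id
4 | 6 | 1 | 40 | F | 6 | 3
After SELECT (1 rows):
cities.rank
40

== RESULT ==
cities.rank
40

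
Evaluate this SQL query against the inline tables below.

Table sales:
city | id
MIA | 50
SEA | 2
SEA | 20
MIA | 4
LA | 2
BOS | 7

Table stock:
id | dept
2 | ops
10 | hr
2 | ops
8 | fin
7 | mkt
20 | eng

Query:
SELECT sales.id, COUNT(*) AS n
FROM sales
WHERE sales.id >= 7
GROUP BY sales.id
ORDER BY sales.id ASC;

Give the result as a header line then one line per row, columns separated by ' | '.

== RESULT ==
sales.id | n
7 | 1
20 | 1
50 | 1

Derivation:
After WHERE (3 rows):
sales.city | sales.id
MIA | 50
SEA | 20
BOS | 7
After GROUP BY (3 rows):
sales.id | n
50 | 1
20 | 1
7 | 1
After ORDER BY (3 rows):
sales.id | n
7 | 1
20 | 1
50 | 1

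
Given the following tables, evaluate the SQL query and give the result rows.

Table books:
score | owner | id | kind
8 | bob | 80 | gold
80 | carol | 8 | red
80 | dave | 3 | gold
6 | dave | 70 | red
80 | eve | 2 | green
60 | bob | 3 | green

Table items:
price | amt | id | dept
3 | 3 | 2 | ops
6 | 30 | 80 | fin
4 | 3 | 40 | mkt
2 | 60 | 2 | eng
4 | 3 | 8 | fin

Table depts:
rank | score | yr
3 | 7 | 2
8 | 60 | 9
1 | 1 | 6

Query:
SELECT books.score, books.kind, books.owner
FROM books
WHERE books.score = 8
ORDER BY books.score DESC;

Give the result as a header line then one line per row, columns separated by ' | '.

After WHERE (1 rows):
books.score | books.owner | books.id | books.kind
8 | bob | 80 | gold
After SELECT (1 rows):
books.score | books.kind | books.owner
8 | gold | bob
After ORDER BY (1 rows):
books.score | books.kind | books.owner
8 | gold | bob

== RESULT ==
books.score | books.kind | books.owner
8 | gold | bob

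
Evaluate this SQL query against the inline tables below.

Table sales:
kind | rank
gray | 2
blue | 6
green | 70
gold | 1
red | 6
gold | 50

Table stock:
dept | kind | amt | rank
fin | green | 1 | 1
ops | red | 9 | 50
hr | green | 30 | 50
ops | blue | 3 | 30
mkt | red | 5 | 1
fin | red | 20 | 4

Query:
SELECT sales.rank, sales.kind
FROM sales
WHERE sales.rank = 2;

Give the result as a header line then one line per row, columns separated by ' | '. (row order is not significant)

After WHERE (1 rows):
sales.kind | sales.rank
gray | 2
After SELECT (1 rows):
sales.rank | sales.kind
2 | gray

== RESULT ==
sales.rank | sales.kind
2 | gray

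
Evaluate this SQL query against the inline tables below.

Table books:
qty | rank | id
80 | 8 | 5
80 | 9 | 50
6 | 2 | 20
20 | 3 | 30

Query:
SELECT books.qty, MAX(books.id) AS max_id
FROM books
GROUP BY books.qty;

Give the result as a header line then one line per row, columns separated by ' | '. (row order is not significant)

After GROUP BY (3 rows):
books.qty | max_id
80 | 50
6 | 20
20 | 30

== RESULT ==
books.qty | max_id
80 | 50
6 | 20
20 | 30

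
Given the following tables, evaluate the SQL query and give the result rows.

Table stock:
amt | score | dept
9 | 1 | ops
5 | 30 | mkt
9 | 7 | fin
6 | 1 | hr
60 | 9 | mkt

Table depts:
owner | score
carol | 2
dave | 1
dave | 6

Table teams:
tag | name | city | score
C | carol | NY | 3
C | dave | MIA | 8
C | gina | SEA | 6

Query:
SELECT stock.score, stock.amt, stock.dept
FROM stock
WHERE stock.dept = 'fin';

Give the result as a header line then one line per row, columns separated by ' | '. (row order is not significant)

== RESULT ==
stock.score | stock.amt | stock.dept
7 | 9 | fin

Derivation:
After WHERE (1 rows):
stock.amt | stock.score | stock.dept
9 | 7 | fin
After SELECT (1 rows):
stock.score | stock.amt | stock.dept
7 | 9 | fin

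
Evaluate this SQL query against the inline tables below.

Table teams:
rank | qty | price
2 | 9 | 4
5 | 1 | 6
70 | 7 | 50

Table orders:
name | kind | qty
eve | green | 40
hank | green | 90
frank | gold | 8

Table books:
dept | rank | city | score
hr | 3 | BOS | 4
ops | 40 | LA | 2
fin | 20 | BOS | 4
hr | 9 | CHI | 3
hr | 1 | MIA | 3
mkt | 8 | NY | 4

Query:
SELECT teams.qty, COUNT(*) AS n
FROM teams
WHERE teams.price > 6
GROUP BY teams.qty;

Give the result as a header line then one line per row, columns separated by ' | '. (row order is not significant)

== RESULT ==
teams.qty | n
7 | 1

Derivation:
After WHERE (1 rows):
teams.rank | teams.qty | teams.price
70 | 7 | 50
After GROUP BY (1 rows):
teams.qty | n
7 | 1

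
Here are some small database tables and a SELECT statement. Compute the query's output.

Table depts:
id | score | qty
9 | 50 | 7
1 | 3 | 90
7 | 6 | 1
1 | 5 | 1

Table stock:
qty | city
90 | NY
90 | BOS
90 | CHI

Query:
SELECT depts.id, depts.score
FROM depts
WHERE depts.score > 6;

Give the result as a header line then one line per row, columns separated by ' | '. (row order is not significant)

After WHERE (1 rows):
depts.id | depts.score | depts.qty
9 | 50 | 7
After SELECT (1 rows):
depts.id | depts.score
9 | 50

== RESULT ==
depts.id | depts.score
9 | 50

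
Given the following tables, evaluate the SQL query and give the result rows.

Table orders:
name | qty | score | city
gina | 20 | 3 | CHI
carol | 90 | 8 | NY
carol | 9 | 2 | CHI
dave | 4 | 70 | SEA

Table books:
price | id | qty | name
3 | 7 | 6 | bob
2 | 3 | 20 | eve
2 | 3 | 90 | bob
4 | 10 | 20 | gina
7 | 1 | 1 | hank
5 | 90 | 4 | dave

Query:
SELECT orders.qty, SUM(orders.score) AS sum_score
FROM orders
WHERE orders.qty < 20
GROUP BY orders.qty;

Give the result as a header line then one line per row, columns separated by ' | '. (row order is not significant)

After WHERE (2 rows):
orders.name | orders.qty | orders.score | orders.city
carol | 9 | 2 | CHI
dave | 4 | 70 | SEA
After GROUP BY (2 rows):
orders.qty | sum_score
9 | 2
4 | 70

== RESULT ==
orders.qty | sum_score
9 | 2
4 | 70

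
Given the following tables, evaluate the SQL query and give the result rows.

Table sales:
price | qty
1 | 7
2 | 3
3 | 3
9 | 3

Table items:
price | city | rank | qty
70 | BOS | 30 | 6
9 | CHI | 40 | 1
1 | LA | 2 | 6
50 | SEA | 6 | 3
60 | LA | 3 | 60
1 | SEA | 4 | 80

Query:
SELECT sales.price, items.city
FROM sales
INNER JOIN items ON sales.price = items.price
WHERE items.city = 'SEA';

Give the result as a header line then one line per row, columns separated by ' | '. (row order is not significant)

After JOIN items (3 rows):
sales.price | sales.qty | items.price | items.city | items.rank | items.qty
1 | 7 | 1 | LA | 2 | 6
1 | 7 | 1 | SEA | 4 | 80
9 | 3 | 9 | CHI | 40 | 1
After WHERE (1 rows):
sales.price | sales.qty | items.price | items.city | items.rank | items.qty
1 | 7 | 1 | SEA | 4 | 80
After SELECT (1 rows):
sales.price | items.city
1 | SEA

== RESULT ==
sales.price | items.city
1 | SEA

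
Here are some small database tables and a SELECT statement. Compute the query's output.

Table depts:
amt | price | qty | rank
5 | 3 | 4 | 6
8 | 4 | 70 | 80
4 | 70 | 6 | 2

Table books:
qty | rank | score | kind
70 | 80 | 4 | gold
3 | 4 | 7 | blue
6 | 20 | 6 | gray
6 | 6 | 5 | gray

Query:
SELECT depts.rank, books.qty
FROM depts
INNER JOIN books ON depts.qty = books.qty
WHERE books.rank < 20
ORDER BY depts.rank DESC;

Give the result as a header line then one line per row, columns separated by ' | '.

After JOIN books (3 rows):
depts.amt | depts.price | depts.qty | depts.rank | books.qty | books.rank | books.score | books.kind
8 | 4 | 70 | 80 | 70 | 80 | 4 | gold
4 | 70 | 6 | 2 | 6 | 20 | 6 | gray
4 | 70 | 6 | 2 | 6 | 6 | 5 | gray
After WHERE (1 rows):
depts.amt | depts.price | depts.qty | depts.rank | books.qty | books.rank | books.score | books.kind
4 | 70 | 6 | 2 | 6 | 6 | 5 | gray
After SELECT (1 rows):
depts.rank | books.qty
2 | 6
After ORDER BY (1 rows):
depts.rank | books.qty
2 | 6

== RESULT ==
depts.rank | books.qty
2 | 6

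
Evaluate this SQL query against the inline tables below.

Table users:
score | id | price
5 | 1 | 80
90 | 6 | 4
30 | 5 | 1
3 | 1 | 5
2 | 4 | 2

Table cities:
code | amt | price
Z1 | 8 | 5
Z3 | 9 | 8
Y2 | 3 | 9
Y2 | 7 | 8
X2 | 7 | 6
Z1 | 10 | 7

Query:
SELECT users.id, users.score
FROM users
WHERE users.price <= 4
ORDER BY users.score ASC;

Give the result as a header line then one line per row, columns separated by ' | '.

After WHERE (3 rows):
users.score | users.id | users.price
90 | 6 | 4
30 | 5 | 1
2 | 4 | 2
After SELECT (3 rows):
users.id | users.score
6 | 90
5 | 30
4 | 2
After ORDER BY (3 rows):
users.id | users.score
4 | 2
5 | 30
6 | 90

== RESULT ==
users.id | users.score
4 | 2
5 | 30
6 | 90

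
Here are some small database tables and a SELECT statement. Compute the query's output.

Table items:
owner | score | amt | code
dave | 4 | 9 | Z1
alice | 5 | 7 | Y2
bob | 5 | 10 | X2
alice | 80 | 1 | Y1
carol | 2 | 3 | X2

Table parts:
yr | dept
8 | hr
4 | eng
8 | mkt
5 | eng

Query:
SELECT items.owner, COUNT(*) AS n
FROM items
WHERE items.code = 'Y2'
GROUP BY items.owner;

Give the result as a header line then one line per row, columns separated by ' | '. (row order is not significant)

After WHERE (1 rows):
items.owner | items.score | items.amt | items.code
alice | 5 | 7 | Y2
After GROUP BY (1 rows):
items.owner | n
alice | 1

== RESULT ==
items.owner | n
alice | 1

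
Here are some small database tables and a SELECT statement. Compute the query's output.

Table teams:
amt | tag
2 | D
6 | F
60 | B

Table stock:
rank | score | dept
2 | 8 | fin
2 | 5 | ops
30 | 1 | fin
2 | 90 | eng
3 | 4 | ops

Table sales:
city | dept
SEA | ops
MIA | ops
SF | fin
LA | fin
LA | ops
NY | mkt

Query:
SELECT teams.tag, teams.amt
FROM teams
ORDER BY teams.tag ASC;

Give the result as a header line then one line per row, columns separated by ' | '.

After SELECT (3 rows):
teams.tag | teams.amt
D | 2
F | 6
B | 60
After ORDER BY (3 rows):
teams.tag | teams.amt
B | 60
D | 2
F | 6

== RESULT ==
teams.tag | teams.amt
B | 60
D | 2
F | 6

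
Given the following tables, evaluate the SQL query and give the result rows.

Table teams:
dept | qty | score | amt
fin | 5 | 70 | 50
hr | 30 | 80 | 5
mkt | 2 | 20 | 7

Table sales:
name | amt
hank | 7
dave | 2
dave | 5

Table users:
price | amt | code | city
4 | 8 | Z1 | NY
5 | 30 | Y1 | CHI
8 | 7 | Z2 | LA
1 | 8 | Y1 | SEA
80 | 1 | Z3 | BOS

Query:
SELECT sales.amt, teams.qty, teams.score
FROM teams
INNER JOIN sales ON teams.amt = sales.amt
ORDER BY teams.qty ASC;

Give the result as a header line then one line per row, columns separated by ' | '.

== RESULT ==
sales.amt | teams.qty | teams.score
7 | 2 | 20
5 | 30 | 80

Derivation:
After JOIN sales (2 rows):
teams.dept | teams.qty | teams.score | teams.amt | sales.name | sales.amt
hr | 30 | 80 | 5 | dave | 5
mkt | 2 | 20 | 7 | hank | 7
After SELECT (2 rows):
sales.amt | teams.qty | teams.score
5 | 30 | 80
7 | 2 | 20
After ORDER BY (2 rows):
sales.amt | teams.qty | teams.score
7 | 2 | 20
5 | 30 | 80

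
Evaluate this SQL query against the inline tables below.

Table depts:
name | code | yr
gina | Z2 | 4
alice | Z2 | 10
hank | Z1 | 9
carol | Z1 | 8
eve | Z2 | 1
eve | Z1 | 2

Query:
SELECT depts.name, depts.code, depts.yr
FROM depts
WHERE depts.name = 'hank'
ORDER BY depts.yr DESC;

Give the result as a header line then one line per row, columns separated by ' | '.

== RESULT ==
depts.name | depts.code | depts.yr
hank | Z1 | 9

Derivation:
After WHERE (1 rows):
depts.name | depts.code | depts.yr
hank | Z1 | 9
After SELECT (1 rows):
depts.name | depts.code | depts.yr
hank | Z1 | 9
After ORDER BY (1 rows):
depts.name | depts.code | depts.yr
hank | Z1 | 9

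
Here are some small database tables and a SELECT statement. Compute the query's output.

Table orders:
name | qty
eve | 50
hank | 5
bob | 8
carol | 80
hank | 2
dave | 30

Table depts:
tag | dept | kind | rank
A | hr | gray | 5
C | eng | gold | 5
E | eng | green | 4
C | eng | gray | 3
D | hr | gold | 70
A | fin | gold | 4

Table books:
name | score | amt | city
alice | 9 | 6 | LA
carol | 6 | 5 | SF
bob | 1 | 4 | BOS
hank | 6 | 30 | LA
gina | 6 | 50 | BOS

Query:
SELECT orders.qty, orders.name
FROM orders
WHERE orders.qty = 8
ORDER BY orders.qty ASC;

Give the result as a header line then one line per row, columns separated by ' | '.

After WHERE (1 rows):
orders.name | orders.qty
bob | 8
After SELECT (1 rows):
orders.qty | orders.name
8 | bob
After ORDER BY (1 rows):
orders.qty | orders.name
8 | bob

== RESULT ==
orders.qty | orders.name
8 | bob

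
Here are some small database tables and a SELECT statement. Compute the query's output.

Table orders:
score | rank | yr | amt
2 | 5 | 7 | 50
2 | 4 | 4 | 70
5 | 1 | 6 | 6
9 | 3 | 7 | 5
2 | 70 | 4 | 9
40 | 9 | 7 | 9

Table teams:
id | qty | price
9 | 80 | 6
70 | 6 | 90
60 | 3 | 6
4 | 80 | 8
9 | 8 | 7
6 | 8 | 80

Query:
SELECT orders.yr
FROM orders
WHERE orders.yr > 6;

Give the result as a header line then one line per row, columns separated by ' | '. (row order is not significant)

== RESULT ==
orders.yr
7
7
7

Derivation:
After WHERE (3 rows):
orders.score | orders.rank | orders.yr | orders.amt
2 | 5 | 7 | 50
9 | 3 | 7 | 5
40 | 9 | 7 | 9
After SELECT (3 rows):
orders.yr
7
7
7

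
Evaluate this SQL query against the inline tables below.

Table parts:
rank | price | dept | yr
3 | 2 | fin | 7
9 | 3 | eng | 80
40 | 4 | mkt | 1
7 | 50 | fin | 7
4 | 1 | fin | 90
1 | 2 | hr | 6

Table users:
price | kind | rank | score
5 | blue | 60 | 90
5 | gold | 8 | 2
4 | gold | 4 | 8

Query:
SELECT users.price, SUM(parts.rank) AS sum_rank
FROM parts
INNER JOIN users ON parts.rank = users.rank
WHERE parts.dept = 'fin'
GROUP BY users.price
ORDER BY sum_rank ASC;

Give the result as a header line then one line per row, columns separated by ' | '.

After JOIN users (1 rows):
parts.rank | parts.price | parts.dept | parts.yr | users.price | users.kind | users.rank | users.score
4 | 1 | fin | 90 | 4 | gold | 4 | 8
After WHERE (1 rows):
parts.rank | parts.price | parts.dept | parts.yr | users.price | users.kind | users.rank | users.score
4 | 1 | fin | 90 | 4 | gold | 4 | 8
After GROUP BY (1 rows):
users.price | sum_rank
4 | 4
After ORDER BY (1 rows):
users.price | sum_rank
4 | 4

== RESULT ==
users.price | sum_rank
4 | 4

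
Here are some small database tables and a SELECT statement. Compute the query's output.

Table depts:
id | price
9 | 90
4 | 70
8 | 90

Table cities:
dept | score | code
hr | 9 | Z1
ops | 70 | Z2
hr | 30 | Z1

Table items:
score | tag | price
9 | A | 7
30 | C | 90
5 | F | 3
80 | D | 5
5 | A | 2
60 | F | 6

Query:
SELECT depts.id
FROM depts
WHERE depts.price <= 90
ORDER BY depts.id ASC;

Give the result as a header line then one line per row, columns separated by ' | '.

== RESULT ==
depts.id
4
8
9

Derivation:
After WHERE (3 rows):
depts.id | depts.price
9 | 90
4 | 70
8 | 90
After SELECT (3 rows):
depts.id
9
4
8
After ORDER BY (3 rows):
depts.id
4
8
9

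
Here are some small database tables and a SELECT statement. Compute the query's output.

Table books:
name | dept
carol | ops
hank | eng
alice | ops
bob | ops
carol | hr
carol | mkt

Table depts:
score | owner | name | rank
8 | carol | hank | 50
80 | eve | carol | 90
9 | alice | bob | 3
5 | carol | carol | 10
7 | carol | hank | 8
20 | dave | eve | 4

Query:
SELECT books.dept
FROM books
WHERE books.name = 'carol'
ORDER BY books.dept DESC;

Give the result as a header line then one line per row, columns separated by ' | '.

== RESULT ==
books.dept
ops
mkt
hr

Derivation:
After WHERE (3 rows):
books.name | books.dept
carol | ops
carol | hr
carol | mkt
After SELECT (3 rows):
books.dept
ops
hr
mkt
After ORDER BY (3 rows):
books.dept
ops
mkt
hr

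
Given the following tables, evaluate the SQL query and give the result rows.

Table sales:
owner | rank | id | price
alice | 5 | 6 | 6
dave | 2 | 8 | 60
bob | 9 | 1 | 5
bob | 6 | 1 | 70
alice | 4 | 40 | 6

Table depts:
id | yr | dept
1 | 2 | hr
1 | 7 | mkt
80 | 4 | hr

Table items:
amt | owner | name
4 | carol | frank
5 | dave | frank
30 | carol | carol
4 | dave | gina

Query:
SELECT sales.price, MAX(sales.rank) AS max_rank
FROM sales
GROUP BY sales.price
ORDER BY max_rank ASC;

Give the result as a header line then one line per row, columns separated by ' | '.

== RESULT ==
sales.price | max_rank
60 | 2
6 | 5
70 | 6
5 | 9

Derivation:
After GROUP BY (4 rows):
sales.price | max_rank
6 | 5
60 | 2
5 | 9
70 | 6
After ORDER BY (4 rows):
sales.price | max_rank
60 | 2
6 | 5
70 | 6
5 | 9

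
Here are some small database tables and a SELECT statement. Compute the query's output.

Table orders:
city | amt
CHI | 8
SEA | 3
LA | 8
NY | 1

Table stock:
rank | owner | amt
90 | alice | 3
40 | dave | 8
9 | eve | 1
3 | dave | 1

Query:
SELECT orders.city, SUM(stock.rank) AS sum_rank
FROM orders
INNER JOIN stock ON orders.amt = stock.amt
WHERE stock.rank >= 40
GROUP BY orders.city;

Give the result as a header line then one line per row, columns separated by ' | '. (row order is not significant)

After JOIN stock (5 rows):
orders.city | orders.amt | stock.rank | stock.owner | stock.amt
CHI | 8 | 40 | dave | 8
SEA | 3 | 90 | alice | 3
LA | 8 | 40 | dave | 8
NY | 1 | 9 | eve | 1
NY | 1 | 3 | dave | 1
After WHERE (3 rows):
orders.city | orders.amt | stock.rank | stock.owner | stock.amt
CHI | 8 | 40 | dave | 8
SEA | 3 | 90 | alice | 3
LA | 8 | 40 | dave | 8
After GROUP BY (3 rows):
orders.city | sum_rank
CHI | 40
SEA | 90
LA | 40

== RESULT ==
orders.city | sum_rank
CHI | 40
SEA | 90
LA | 40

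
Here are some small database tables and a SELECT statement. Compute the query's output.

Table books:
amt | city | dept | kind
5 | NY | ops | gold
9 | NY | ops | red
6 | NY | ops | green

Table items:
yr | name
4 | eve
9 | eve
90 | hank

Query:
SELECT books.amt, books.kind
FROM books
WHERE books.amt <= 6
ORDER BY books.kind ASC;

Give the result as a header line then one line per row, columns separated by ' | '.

After WHERE (2 rows):
books.amt | books.city | books.dept | books.kind
5 | NY | ops | gold
6 | NY | ops | green
After SELECT (2 rows):
books.amt | books.kind
5 | gold
6 | green
After ORDER BY (2 rows):
books.amt | books.kind
5 | gold
6 | green

== RESULT ==
books.amt | books.kind
5 | gold
6 | green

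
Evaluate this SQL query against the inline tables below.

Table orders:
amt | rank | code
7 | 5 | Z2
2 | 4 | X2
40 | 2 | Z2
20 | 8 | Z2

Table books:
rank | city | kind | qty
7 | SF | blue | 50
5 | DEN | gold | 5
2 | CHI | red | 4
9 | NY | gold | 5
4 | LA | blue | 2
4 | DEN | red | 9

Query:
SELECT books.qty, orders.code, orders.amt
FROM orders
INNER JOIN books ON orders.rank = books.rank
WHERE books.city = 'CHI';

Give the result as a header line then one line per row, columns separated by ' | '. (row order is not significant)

After JOIN books (4 rows):
orders.amt | orders.rank | orders.code | books.rank | books.city | books.kind | books.qty
7 | 5 | Z2 | 5 | DEN | gold | 5
2 | 4 | X2 | 4 | LA | blue | 2
2 | 4 | X2 | 4 | DEN | red | 9
40 | 2 | Z2 | 2 | CHI | red | 4
After WHERE (1 rows):
orders.amt | orders.rank | orders.code | books.rank | books.city | books.kind | books.qty
40 | 2 | Z2 | 2 | CHI | red | 4
After SELECT (1 rows):
books.qty | orders.code | orders.amt
4 | Z2 | 40

== RESULT ==
books.qty | orders.code | orders.amt
4 | Z2 | 40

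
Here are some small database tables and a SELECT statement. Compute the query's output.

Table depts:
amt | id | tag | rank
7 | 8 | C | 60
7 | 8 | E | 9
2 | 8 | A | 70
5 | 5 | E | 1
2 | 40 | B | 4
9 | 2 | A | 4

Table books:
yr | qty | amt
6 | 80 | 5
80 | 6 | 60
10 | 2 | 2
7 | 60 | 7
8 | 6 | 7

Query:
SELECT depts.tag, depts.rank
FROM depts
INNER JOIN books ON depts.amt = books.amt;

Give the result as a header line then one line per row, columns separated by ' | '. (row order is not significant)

== RESULT ==
depts.tag | depts.rank
C | 60
C | 60
E | 9
E | 9
A | 70
E | 1
B | 4

Derivation:
After JOIN books (7 rows):
depts.amt | depts.id | depts.tag | depts.rank | books.yr | books.qty | books.amt
7 | 8 | C | 60 | 7 | 60 | 7
7 | 8 | C | 60 | 8 | 6 | 7
7 | 8 | E | 9 | 7 | 60 | 7
7 | 8 | E | 9 | 8 | 6 | 7
2 | 8 | A | 70 | 10 | 2 | 2
5 | 5 | E | 1 | 6 | 80 | 5
2 | 40 | B | 4 | 10 | 2 | 2
After SELECT (7 rows):
depts.tag | depts.rank
C | 60
C | 60
E | 9
E | 9
A | 70
E | 1
B | 4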